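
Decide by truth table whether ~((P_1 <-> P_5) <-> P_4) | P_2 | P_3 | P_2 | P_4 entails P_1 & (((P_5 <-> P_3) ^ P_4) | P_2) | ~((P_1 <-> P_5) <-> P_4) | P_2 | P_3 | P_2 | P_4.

P_1  P_2  P_3  P_4  P_5  |  φ  ψ
 T    T    T    T    T   |  T  T
 T    T    T    T    F   |  T  T
 T    T    T    F    T   |  T  T
 T    T    T    F    F   |  T  T
 T    T    F    T    T   |  T  T
 T    T    F    T    F   |  T  T
 T    T    F    F    T   |  T  T
 T    T    F    F    F   |  T  T
 T    F    T    T    T   |  T  T
 T    F    T    T    F   |  T  T
 T    F    T    F    T   |  T  T
 T    F    T    F    F   |  T  T
 T    F    F    T    T   |  T  T
 T    F    F    T    F   |  T  T
 T    F    F    F    T   |  T  T
 T    F    F    F    F   |  F  T
 F    T    T    T    T   |  T  T
 F    T    T    T    F   |  T  T
 F    T    T    F    T   |  T  T
 F    T    T    F    F   |  T  T
 F    T    F    T    T   |  T  T
 F    T    F    T    F   |  T  T
 F    T    F    F    T   |  T  T
 F    T    F    F    F   |  T  T
 F    F    T    T    T   |  T  T
 F    F    T    T    F   |  T  T
 F    F    T    F    T   |  T  T
 F    F    T    F    F   |  T  T
 F    F    F    T    T   |  T  T
 F    F    F    T    F   |  T  T
 F    F    F    F    T   |  F  F
 F    F    F    F    F   |  T  T
In every row where φ is true, ψ is also true, so φ ⊨ ψ.

yes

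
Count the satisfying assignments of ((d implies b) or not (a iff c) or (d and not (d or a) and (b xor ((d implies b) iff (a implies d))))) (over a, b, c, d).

14

a | b | c | d | (d implies b) | (a iff c) | not (a iff c) | (d or a) | not (d or a) | (a implies d) | φ
- | - | - | - | ------------- | --------- | ------------- | -------- | ------------ | ------------- | -
1 | 1 | 1 | 1 |       1       |     1     |       0       |    1     |      0       |       1       | 1
1 | 1 | 1 | 0 |       1       |     1     |       0       |    1     |      0       |       0       | 1
1 | 1 | 0 | 1 |       1       |     0     |       1       |    1     |      0       |       1       | 1
1 | 1 | 0 | 0 |       1       |     0     |       1       |    1     |      0       |       0       | 1
1 | 0 | 1 | 1 |       0       |     1     |       0       |    1     |      0       |       1       | 0
1 | 0 | 1 | 0 |       1       |     1     |       0       |    1     |      0       |       0       | 1
1 | 0 | 0 | 1 |       0       |     0     |       1       |    1     |      0       |       1       | 1
1 | 0 | 0 | 0 |       1       |     0     |       1       |    1     |      0       |       0       | 1
0 | 1 | 1 | 1 |       1       |     0     |       1       |    1     |      0       |       1       | 1
0 | 1 | 1 | 0 |       1       |     0     |       1       |    0     |      1       |       1       | 1
0 | 1 | 0 | 1 |       1       |     1     |       0       |    1     |      0       |       1       | 1
0 | 1 | 0 | 0 |       1       |     1     |       0       |    0     |      1       |       1       | 1
0 | 0 | 1 | 1 |       0       |     0     |       1       |    1     |      0       |       1       | 1
0 | 0 | 1 | 0 |       1       |     0     |       1       |    0     |      1       |       1       | 1
0 | 0 | 0 | 1 |       0       |     1     |       0       |    1     |      0       |       1       | 0
0 | 0 | 0 | 0 |       1       |     1     |       0       |    0     |      1       |       1       | 1
The formula is true on 14 of the 16 rows.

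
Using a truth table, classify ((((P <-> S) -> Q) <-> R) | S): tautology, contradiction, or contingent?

P  Q  R  S     ((((P <-> S) -> Q) <-> R) | S)
T  T  T  T                   T               
T  T  T  F                   T               
T  T  F  T                   T               
T  T  F  F                   F               
T  F  T  T                   T               
T  F  T  F                   T               
T  F  F  T                   T               
T  F  F  F                   F               
F  T  T  T                   T               
F  T  T  F                   T               
F  T  F  T                   T               
F  T  F  F                   F               
F  F  T  T                   T               
F  F  T  F                   F               
F  F  F  T                   T               
F  F  F  F                   T               
12 of 16 rows are T, so the formula is contingent.

contingent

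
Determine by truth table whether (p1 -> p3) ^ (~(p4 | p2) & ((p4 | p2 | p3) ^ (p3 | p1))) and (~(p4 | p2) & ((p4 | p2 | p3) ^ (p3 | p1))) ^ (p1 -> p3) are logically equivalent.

equivalent

  p1     p2     p3     p4   |    φ      ψ  
False  False  False  False  |   True   True
False  False  False   True  |   True   True
False  False   True  False  |   True   True
False  False   True   True  |   True   True
False   True  False  False  |   True   True
False   True  False   True  |   True   True
False   True   True  False  |   True   True
False   True   True   True  |   True   True
 True  False  False  False  |   True   True
 True  False  False   True  |  False  False
 True  False   True  False  |   True   True
 True  False   True   True  |   True   True
 True   True  False  False  |  False  False
 True   True  False   True  |  False  False
 True   True   True  False  |   True   True
 True   True   True   True  |   True   True
The columns for φ and ψ agree on every row, so they are logically equivalent.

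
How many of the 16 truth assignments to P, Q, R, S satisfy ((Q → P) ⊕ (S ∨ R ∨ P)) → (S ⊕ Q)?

  P   |   Q   |   R   |   S   |   φ  
----- | ----- | ----- | ----- | -----
 True |  True |  True |  True |  True
 True |  True |  True | False |  True
 True |  True | False |  True |  True
 True |  True | False | False |  True
 True | False |  True |  True |  True
 True | False |  True | False |  True
 True | False | False |  True |  True
 True | False | False | False |  True
False |  True |  True |  True | False
False |  True |  True | False |  True
False |  True | False |  True | False
False |  True | False | False |  True
False | False |  True |  True |  True
False | False |  True | False |  True
False | False | False |  True |  True
False | False | False | False | False
The formula is true on 13 of the 16 rows.

13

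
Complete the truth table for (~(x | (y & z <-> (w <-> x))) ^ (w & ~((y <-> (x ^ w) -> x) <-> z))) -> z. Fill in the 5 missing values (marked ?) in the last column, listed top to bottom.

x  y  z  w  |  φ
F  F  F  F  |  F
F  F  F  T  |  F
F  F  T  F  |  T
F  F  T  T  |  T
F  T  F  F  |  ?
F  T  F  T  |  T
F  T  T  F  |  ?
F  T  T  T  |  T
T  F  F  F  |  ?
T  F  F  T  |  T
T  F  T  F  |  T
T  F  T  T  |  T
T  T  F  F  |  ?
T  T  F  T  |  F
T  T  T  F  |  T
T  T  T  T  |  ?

F, T, T, T, T

Row x=F, y=T, z=F, w=F: (~(x | (y & z <-> (w <-> x))) ^ (w & ~((y <-> (x ^ w) -> x) <-> z))) = T, so the formula = F.
Row x=F, y=T, z=T, w=F: (~(x | (y & z <-> (w <-> x))) ^ (w & ~((y <-> (x ^ w) -> x) <-> z))) = F, so the formula = T.
Row x=T, y=F, z=F, w=F: (~(x | (y & z <-> (w <-> x))) ^ (w & ~((y <-> (x ^ w) -> x) <-> z))) = F, so the formula = T.
Row x=T, y=T, z=F, w=F: (~(x | (y & z <-> (w <-> x))) ^ (w & ~((y <-> (x ^ w) -> x) <-> z))) = F, so the formula = T.
Row x=T, y=T, z=T, w=T: (~(x | (y & z <-> (w <-> x))) ^ (w & ~((y <-> (x ^ w) -> x) <-> z))) = F, so the formula = T.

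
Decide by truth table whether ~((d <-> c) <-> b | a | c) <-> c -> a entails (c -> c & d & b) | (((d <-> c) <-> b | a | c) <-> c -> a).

no

a | b | c | d | φ | ψ
- | - | - | - | - | -
0 | 0 | 0 | 0 | 1 | 1
0 | 0 | 0 | 1 | 0 | 1
0 | 0 | 1 | 0 | 0 | 1
0 | 0 | 1 | 1 | 1 | 0
0 | 1 | 0 | 0 | 0 | 1
0 | 1 | 0 | 1 | 1 | 1
0 | 1 | 1 | 0 | 0 | 1
0 | 1 | 1 | 1 | 1 | 1
1 | 0 | 0 | 0 | 0 | 1
1 | 0 | 0 | 1 | 1 | 1
1 | 0 | 1 | 0 | 1 | 0
1 | 0 | 1 | 1 | 0 | 1
1 | 1 | 0 | 0 | 0 | 1
1 | 1 | 0 | 1 | 1 | 1
1 | 1 | 1 | 0 | 1 | 0
1 | 1 | 1 | 1 | 0 | 1
At a=0, b=0, c=1, d=1 we have φ true but ψ false, so φ does not entail ψ.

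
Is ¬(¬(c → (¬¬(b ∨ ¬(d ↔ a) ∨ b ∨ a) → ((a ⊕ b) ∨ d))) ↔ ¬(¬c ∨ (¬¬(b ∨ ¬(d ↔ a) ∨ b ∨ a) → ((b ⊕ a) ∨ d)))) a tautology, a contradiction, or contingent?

contradiction

a  b  c  d  |  (d ↔ a)  ¬(d ↔ a)  (b ∨ ¬(d ↔ a) ∨ b ∨ a)  ¬(b ∨ ¬(d ↔ a) ∨ b ∨ a)  ¬¬(b ∨ ¬(d ↔ a) ∨ b ∨ a)  (a ⊕ b)  ((a ⊕ b) ∨ d)  ¬c  (b ⊕ a)  ((b ⊕ a) ∨ d)  φ
T  T  T  T  |     T        F                T                        F                        T                 F           T        F      F           T        F
T  T  T  F  |     F        T                T                        F                        T                 F           F        F      F           F        F
T  T  F  T  |     T        F                T                        F                        T                 F           T        T      F           T        F
T  T  F  F  |     F        T                T                        F                        T                 F           F        T      F           F        F
T  F  T  T  |     T        F                T                        F                        T                 T           T        F      T           T        F
T  F  T  F  |     F        T                T                        F                        T                 T           T        F      T           T        F
T  F  F  T  |     T        F                T                        F                        T                 T           T        T      T           T        F
T  F  F  F  |     F        T                T                        F                        T                 T           T        T      T           T        F
F  T  T  T  |     F        T                T                        F                        T                 T           T        F      T           T        F
F  T  T  F  |     T        F                T                        F                        T                 T           T        F      T           T        F
F  T  F  T  |     F        T                T                        F                        T                 T           T        T      T           T        F
F  T  F  F  |     T        F                T                        F                        T                 T           T        T      T           T        F
F  F  T  T  |     F        T                T                        F                        T                 F           T        F      F           T        F
F  F  T  F  |     T        F                F                        T                        F                 F           F        F      F           F        F
F  F  F  T  |     F        T                T                        F                        T                 F           T        T      F           T        F
F  F  F  F  |     T        F                F                        T                        F                 F           F        T      F           F        F
Every row is F, so the formula is a contradiction.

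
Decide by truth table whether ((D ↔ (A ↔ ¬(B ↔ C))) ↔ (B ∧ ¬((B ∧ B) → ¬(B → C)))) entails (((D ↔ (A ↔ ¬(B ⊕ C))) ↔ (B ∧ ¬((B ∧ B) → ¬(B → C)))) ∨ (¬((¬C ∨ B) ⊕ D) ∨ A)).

no

A  B  C  D  |  φ  ψ
1  1  1  1  |  0  1
1  1  1  0  |  1  1
1  1  0  1  |  0  1
1  1  0  0  |  1  1
1  0  1  1  |  0  1
1  0  1  0  |  1  1
1  0  0  1  |  1  1
1  0  0  0  |  0  1
0  1  1  1  |  1  1
0  1  1  0  |  0  1
0  1  0  1  |  1  1
0  1  0  0  |  0  1
0  0  1  1  |  1  0
0  0  1  0  |  0  1
0  0  0  1  |  0  1
0  0  0  0  |  1  0
At A=0, B=0, C=1, D=1 we have φ true but ψ false, so φ does not entail ψ.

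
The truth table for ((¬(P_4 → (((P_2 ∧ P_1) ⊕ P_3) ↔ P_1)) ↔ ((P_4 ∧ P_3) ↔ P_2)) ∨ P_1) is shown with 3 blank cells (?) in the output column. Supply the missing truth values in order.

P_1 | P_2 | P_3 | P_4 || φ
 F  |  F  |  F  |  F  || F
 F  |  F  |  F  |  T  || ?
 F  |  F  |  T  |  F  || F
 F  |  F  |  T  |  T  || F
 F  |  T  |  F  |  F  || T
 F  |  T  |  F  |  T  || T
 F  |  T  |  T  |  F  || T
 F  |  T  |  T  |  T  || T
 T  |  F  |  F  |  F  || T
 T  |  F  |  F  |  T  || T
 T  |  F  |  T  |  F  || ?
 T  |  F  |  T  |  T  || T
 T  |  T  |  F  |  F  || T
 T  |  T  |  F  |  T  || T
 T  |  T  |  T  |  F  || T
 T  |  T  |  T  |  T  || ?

Row P_1=F, P_2=F, P_3=F, P_4=T: (¬(P_4 → (((P_2 ∧ P_1) ⊕ P_3) ↔ P_1)) ↔ ((P_4 ∧ P_3) ↔ P_2)) = F, so the formula = F.
Row P_1=T, P_2=F, P_3=T, P_4=F: (¬(P_4 → (((P_2 ∧ P_1) ⊕ P_3) ↔ P_1)) ↔ ((P_4 ∧ P_3) ↔ P_2)) = F, so the formula = T.
Row P_1=T, P_2=T, P_3=T, P_4=T: (¬(P_4 → (((P_2 ∧ P_1) ⊕ P_3) ↔ P_1)) ↔ ((P_4 ∧ P_3) ↔ P_2)) = T, so the formula = T.

F, T, T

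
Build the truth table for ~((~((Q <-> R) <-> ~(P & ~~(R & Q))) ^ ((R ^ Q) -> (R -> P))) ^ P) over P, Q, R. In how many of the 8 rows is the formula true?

2

P | Q | R | φ
- | - | - | -
1 | 1 | 1 | 0
1 | 1 | 0 | 0
1 | 0 | 1 | 0
1 | 0 | 0 | 1
0 | 1 | 1 | 0
0 | 1 | 0 | 1
0 | 0 | 1 | 0
0 | 0 | 0 | 0
The formula is true on 2 of the 8 rows.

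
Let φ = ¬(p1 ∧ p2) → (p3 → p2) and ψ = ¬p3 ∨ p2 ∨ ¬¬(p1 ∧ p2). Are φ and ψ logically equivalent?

p1 | p2 | p3 || φ | ψ
0  | 0  | 0  || 1 | 1
0  | 0  | 1  || 0 | 0
0  | 1  | 0  || 1 | 1
0  | 1  | 1  || 1 | 1
1  | 0  | 0  || 1 | 1
1  | 0  | 1  || 0 | 0
1  | 1  | 0  || 1 | 1
1  | 1  | 1  || 1 | 1
The columns for φ and ψ agree on every row, so they are logically equivalent.

equivalent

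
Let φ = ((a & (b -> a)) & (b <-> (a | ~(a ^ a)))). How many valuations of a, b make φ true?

1

a  b     (b -> a)  (a & (b -> a))  (a ^ a)  ~(a ^ a)  (a | ~(a ^ a))  (b <-> (a | ~(a ^ a)))  φ
T  T        T            T            F        T            T                   T             T
T  F        T            T            F        T            T                   F             F
F  T        F            F            F        T            T                   T             F
F  F        T            F            F        T            T                   F             F
The formula is true on 1 of the 4 rows.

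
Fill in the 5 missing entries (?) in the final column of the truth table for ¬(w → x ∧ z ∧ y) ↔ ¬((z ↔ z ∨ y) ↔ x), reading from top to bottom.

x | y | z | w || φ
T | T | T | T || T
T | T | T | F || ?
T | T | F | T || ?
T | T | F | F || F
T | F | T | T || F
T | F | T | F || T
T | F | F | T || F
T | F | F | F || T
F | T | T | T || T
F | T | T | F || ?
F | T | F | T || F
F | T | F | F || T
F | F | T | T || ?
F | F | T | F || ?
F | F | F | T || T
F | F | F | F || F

Row x=T, y=T, z=T, w=F: ¬(w → x ∧ z ∧ y) = F, ¬((z ↔ z ∨ y) ↔ x) = F, so the formula = T.
Row x=T, y=T, z=F, w=T: ¬(w → x ∧ z ∧ y) = T, ¬((z ↔ z ∨ y) ↔ x) = T, so the formula = T.
Row x=F, y=T, z=T, w=F: ¬(w → x ∧ z ∧ y) = F, ¬((z ↔ z ∨ y) ↔ x) = T, so the formula = F.
Row x=F, y=F, z=T, w=T: ¬(w → x ∧ z ∧ y) = T, ¬((z ↔ z ∨ y) ↔ x) = T, so the formula = T.
Row x=F, y=F, z=T, w=F: ¬(w → x ∧ z ∧ y) = F, ¬((z ↔ z ∨ y) ↔ x) = T, so the formula = F.

T, T, F, T, F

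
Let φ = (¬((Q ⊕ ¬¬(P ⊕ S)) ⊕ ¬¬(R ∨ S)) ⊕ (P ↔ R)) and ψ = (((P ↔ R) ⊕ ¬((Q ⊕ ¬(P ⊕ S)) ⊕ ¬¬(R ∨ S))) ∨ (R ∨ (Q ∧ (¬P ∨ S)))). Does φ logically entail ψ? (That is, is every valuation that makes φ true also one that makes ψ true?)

no

  P      Q      R      S    |    φ      ψ  
 True   True   True   True  |  False   True
 True   True   True  False  |   True   True
 True   True  False   True  |   True   True
 True   True  False  False  |   True  False
 True  False   True   True  |   True   True
 True  False   True  False  |  False   True
 True  False  False   True  |  False   True
 True  False  False  False  |  False   True
False   True   True   True  |  False   True
False   True   True  False  |   True   True
False   True  False   True  |   True   True
False   True  False  False  |   True   True
False  False   True   True  |   True   True
False  False   True  False  |  False   True
False  False  False   True  |  False   True
False  False  False  False  |  False   True
At P=True, Q=True, R=False, S=False we have φ true but ψ false, so φ does not entail ψ.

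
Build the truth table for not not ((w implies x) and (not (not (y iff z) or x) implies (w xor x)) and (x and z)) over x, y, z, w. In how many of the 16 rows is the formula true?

x | y | z | w | φ
- | - | - | - | -
1 | 1 | 1 | 1 | 1
1 | 1 | 1 | 0 | 1
1 | 1 | 0 | 1 | 0
1 | 1 | 0 | 0 | 0
1 | 0 | 1 | 1 | 1
1 | 0 | 1 | 0 | 1
1 | 0 | 0 | 1 | 0
1 | 0 | 0 | 0 | 0
0 | 1 | 1 | 1 | 0
0 | 1 | 1 | 0 | 0
0 | 1 | 0 | 1 | 0
0 | 1 | 0 | 0 | 0
0 | 0 | 1 | 1 | 0
0 | 0 | 1 | 0 | 0
0 | 0 | 0 | 1 | 0
0 | 0 | 0 | 0 | 0
The formula is true on 4 of the 16 rows.

4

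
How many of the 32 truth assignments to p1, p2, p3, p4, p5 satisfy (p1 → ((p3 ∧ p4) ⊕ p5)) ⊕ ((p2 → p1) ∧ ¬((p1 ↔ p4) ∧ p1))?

16

p1 | p2 | p3 | p4 | p5 | φ
-- | -- | -- | -- | -- | -
T  | T  | T  | T  | T  | F
T  | T  | T  | T  | F  | T
T  | T  | T  | F  | T  | F
T  | T  | T  | F  | F  | T
T  | T  | F  | T  | T  | T
T  | T  | F  | T  | F  | F
T  | T  | F  | F  | T  | F
T  | T  | F  | F  | F  | T
T  | F  | T  | T  | T  | F
T  | F  | T  | T  | F  | T
T  | F  | T  | F  | T  | F
T  | F  | T  | F  | F  | T
T  | F  | F  | T  | T  | T
T  | F  | F  | T  | F  | F
T  | F  | F  | F  | T  | F
T  | F  | F  | F  | F  | T
F  | T  | T  | T  | T  | T
F  | T  | T  | T  | F  | T
F  | T  | T  | F  | T  | T
F  | T  | T  | F  | F  | T
F  | T  | F  | T  | T  | T
F  | T  | F  | T  | F  | T
F  | T  | F  | F  | T  | T
F  | T  | F  | F  | F  | T
F  | F  | T  | T  | T  | F
F  | F  | T  | T  | F  | F
F  | F  | T  | F  | T  | F
F  | F  | T  | F  | F  | F
F  | F  | F  | T  | T  | F
F  | F  | F  | T  | F  | F
F  | F  | F  | F  | T  | F
F  | F  | F  | F  | F  | F
The formula is true on 16 of the 32 rows.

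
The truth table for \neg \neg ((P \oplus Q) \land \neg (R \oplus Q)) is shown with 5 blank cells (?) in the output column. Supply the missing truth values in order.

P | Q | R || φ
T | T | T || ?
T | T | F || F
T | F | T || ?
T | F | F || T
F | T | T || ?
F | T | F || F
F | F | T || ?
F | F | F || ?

Row P=T, Q=T, R=T: ((P \oplus Q) \land \neg (R \oplus Q)) = F, \neg ((P \oplus Q) \land \neg (R \oplus Q)) = T, so the formula = F.
Row P=T, Q=F, R=T: ((P \oplus Q) \land \neg (R \oplus Q)) = F, \neg ((P \oplus Q) \land \neg (R \oplus Q)) = T, so the formula = F.
Row P=F, Q=T, R=T: ((P \oplus Q) \land \neg (R \oplus Q)) = T, \neg ((P \oplus Q) \land \neg (R \oplus Q)) = F, so the formula = T.
Row P=F, Q=F, R=T: ((P \oplus Q) \land \neg (R \oplus Q)) = F, \neg ((P \oplus Q) \land \neg (R \oplus Q)) = T, so the formula = F.
Row P=F, Q=F, R=F: ((P \oplus Q) \land \neg (R \oplus Q)) = F, \neg ((P \oplus Q) \land \neg (R \oplus Q)) = T, so the formula = F.

F, F, T, F, F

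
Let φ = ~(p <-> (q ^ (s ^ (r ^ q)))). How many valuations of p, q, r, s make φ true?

8

p | q | r | s || ~(p <-> (q ^ (s ^ (r ^ q))))
F | F | F | F ||              F              
F | F | F | T ||              T              
F | F | T | F ||              T              
F | F | T | T ||              F              
F | T | F | F ||              F              
F | T | F | T ||              T              
F | T | T | F ||              T              
F | T | T | T ||              F              
T | F | F | F ||              T              
T | F | F | T ||              F              
T | F | T | F ||              F              
T | F | T | T ||              T              
T | T | F | F ||              T              
T | T | F | T ||              F              
T | T | T | F ||              F              
T | T | T | T ||              T              
The formula is true on 8 of the 16 rows.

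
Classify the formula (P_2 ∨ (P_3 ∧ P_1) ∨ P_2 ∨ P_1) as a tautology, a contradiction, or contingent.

P_1 | P_2 | P_3 || (P_3 ∧ P_1) | φ
 T  |  T  |  T  ||      T      | T
 T  |  T  |  F  ||      F      | T
 T  |  F  |  T  ||      T      | T
 T  |  F  |  F  ||      F      | T
 F  |  T  |  T  ||      F      | T
 F  |  T  |  F  ||      F      | T
 F  |  F  |  T  ||      F      | F
 F  |  F  |  F  ||      F      | F
6 of 8 rows are T, so the formula is contingent.

contingent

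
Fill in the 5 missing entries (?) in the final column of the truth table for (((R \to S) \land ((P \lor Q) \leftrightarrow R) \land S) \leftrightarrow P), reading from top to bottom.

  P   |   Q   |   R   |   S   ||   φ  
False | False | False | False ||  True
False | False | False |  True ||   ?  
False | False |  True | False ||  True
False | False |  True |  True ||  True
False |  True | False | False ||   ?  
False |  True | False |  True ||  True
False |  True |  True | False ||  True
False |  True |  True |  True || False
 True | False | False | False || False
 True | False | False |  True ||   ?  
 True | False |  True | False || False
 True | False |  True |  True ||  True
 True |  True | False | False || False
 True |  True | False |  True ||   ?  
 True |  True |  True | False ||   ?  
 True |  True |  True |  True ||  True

False, True, False, False, False

Row P=False, Q=False, R=False, S=True: ((R \to S) \land ((P \lor Q) \leftrightarrow R) \land S) = True, so the formula = False.
Row P=False, Q=True, R=False, S=False: ((R \to S) \land ((P \lor Q) \leftrightarrow R) \land S) = False, so the formula = True.
Row P=True, Q=False, R=False, S=True: ((R \to S) \land ((P \lor Q) \leftrightarrow R) \land S) = False, so the formula = False.
Row P=True, Q=True, R=False, S=True: ((R \to S) \land ((P \lor Q) \leftrightarrow R) \land S) = False, so the formula = False.
Row P=True, Q=True, R=True, S=False: ((R \to S) \land ((P \lor Q) \leftrightarrow R) \land S) = False, so the formula = False.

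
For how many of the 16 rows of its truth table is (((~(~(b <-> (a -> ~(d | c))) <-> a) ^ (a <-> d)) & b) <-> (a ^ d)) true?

5

a  b  c  d     (d | c)  ~(d | c)  (a -> ~(d | c))  (b <-> (a -> ~(d | c)))  ~(b <-> (a -> ~(d | c)))  (a <-> d)  (a ^ d)  φ
T  T  T  T        T        F             F                    F                        T                  T         F     F
T  T  T  F        T        F             F                    F                        T                  F         T     F
T  T  F  T        T        F             F                    F                        T                  T         F     F
T  T  F  F        F        T             T                    T                        F                  F         T     T
T  F  T  T        T        F             F                    T                        F                  T         F     T
T  F  T  F        T        F             F                    T                        F                  F         T     F
T  F  F  T        T        F             F                    T                        F                  T         F     T
T  F  F  F        F        T             T                    F                        T                  F         T     F
F  T  T  T        T        F             T                    T                        F                  F         T     F
F  T  T  F        T        F             T                    T                        F                  T         F     F
F  T  F  T        T        F             T                    T                        F                  F         T     F
F  T  F  F        F        T             T                    T                        F                  T         F     F
F  F  T  T        T        F             T                    F                        T                  F         T     F
F  F  T  F        T        F             T                    F                        T                  T         F     T
F  F  F  T        T        F             T                    F                        T                  F         T     F
F  F  F  F        F        T             T                    F                        T                  T         F     T
The formula is true on 5 of the 16 rows.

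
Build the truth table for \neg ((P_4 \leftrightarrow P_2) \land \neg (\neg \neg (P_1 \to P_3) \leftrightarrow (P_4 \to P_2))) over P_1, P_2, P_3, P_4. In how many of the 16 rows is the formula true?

14

P_1 | P_2 | P_3 | P_4 | φ
--- | --- | --- | --- | -
 F  |  F  |  F  |  F  | T
 F  |  F  |  F  |  T  | T
 F  |  F  |  T  |  F  | T
 F  |  F  |  T  |  T  | T
 F  |  T  |  F  |  F  | T
 F  |  T  |  F  |  T  | T
 F  |  T  |  T  |  F  | T
 F  |  T  |  T  |  T  | T
 T  |  F  |  F  |  F  | F
 T  |  F  |  F  |  T  | T
 T  |  F  |  T  |  F  | T
 T  |  F  |  T  |  T  | T
 T  |  T  |  F  |  F  | T
 T  |  T  |  F  |  T  | F
 T  |  T  |  T  |  F  | T
 T  |  T  |  T  |  T  | T
The formula is true on 14 of the 16 rows.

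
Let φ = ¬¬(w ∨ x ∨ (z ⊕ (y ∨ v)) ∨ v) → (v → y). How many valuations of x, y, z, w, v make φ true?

x | y | z | w | v | φ
- | - | - | - | - | -
T | T | T | T | T | T
T | T | T | T | F | T
T | T | T | F | T | T
T | T | T | F | F | T
T | T | F | T | T | T
T | T | F | T | F | T
T | T | F | F | T | T
T | T | F | F | F | T
T | F | T | T | T | F
T | F | T | T | F | T
T | F | T | F | T | F
T | F | T | F | F | T
T | F | F | T | T | F
T | F | F | T | F | T
T | F | F | F | T | F
T | F | F | F | F | T
F | T | T | T | T | T
F | T | T | T | F | T
F | T | T | F | T | T
F | T | T | F | F | T
F | T | F | T | T | T
F | T | F | T | F | T
F | T | F | F | T | T
F | T | F | F | F | T
F | F | T | T | T | F
F | F | T | T | F | T
F | F | T | F | T | F
F | F | T | F | F | T
F | F | F | T | T | F
F | F | F | T | F | T
F | F | F | F | T | F
F | F | F | F | F | T
The formula is true on 24 of the 32 rows.

24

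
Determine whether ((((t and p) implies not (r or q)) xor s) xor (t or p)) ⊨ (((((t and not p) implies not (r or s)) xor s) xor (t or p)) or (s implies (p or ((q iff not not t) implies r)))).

no

p | q | r | s | t | φ | ψ
- | - | - | - | - | - | -
1 | 1 | 1 | 1 | 1 | 0 | 1
1 | 1 | 1 | 1 | 0 | 1 | 1
1 | 1 | 1 | 0 | 1 | 1 | 1
1 | 1 | 1 | 0 | 0 | 0 | 1
1 | 1 | 0 | 1 | 1 | 0 | 1
1 | 1 | 0 | 1 | 0 | 1 | 1
1 | 1 | 0 | 0 | 1 | 1 | 1
1 | 1 | 0 | 0 | 0 | 0 | 1
1 | 0 | 1 | 1 | 1 | 0 | 1
1 | 0 | 1 | 1 | 0 | 1 | 1
1 | 0 | 1 | 0 | 1 | 1 | 1
1 | 0 | 1 | 0 | 0 | 0 | 1
1 | 0 | 0 | 1 | 1 | 1 | 1
1 | 0 | 0 | 1 | 0 | 1 | 1
1 | 0 | 0 | 0 | 1 | 0 | 1
1 | 0 | 0 | 0 | 0 | 0 | 1
0 | 1 | 1 | 1 | 1 | 1 | 1
0 | 1 | 1 | 1 | 0 | 0 | 1
0 | 1 | 1 | 0 | 1 | 0 | 1
0 | 1 | 1 | 0 | 0 | 1 | 1
0 | 1 | 0 | 1 | 1 | 1 | 0
0 | 1 | 0 | 1 | 0 | 0 | 1
0 | 1 | 0 | 0 | 1 | 0 | 1
0 | 1 | 0 | 0 | 0 | 1 | 1
0 | 0 | 1 | 1 | 1 | 1 | 1
0 | 0 | 1 | 1 | 0 | 0 | 1
0 | 0 | 1 | 0 | 1 | 0 | 1
0 | 0 | 1 | 0 | 0 | 1 | 1
0 | 0 | 0 | 1 | 1 | 1 | 1
0 | 0 | 0 | 1 | 0 | 0 | 0
0 | 0 | 0 | 0 | 1 | 0 | 1
0 | 0 | 0 | 0 | 0 | 1 | 1
At p=0, q=1, r=0, s=1, t=1 we have φ true but ψ false, so φ does not entail ψ.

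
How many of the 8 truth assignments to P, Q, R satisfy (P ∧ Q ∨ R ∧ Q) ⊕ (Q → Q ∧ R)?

P | Q | R | (P ∧ Q) | (R ∧ Q) | ((P ∧ Q) ∨ (R ∧ Q)) | (Q ∧ R) | (Q → (Q ∧ R)) | (((P ∧ Q) ∨ (R ∧ Q)) ⊕ (Q → (Q ∧ R)))
- | - | - | ------- | ------- | ------------------- | ------- | ------------- | -------------------------------------
T | T | T |    T    |    T    |          T          |    T    |       T       |                   F                  
T | T | F |    T    |    F    |          T          |    F    |       F       |                   T                  
T | F | T |    F    |    F    |          F          |    F    |       T       |                   T                  
T | F | F |    F    |    F    |          F          |    F    |       T       |                   T                  
F | T | T |    F    |    T    |          T          |    T    |       T       |                   F                  
F | T | F |    F    |    F    |          F          |    F    |       F       |                   F                  
F | F | T |    F    |    F    |          F          |    F    |       T       |                   T                  
F | F | F |    F    |    F    |          F          |    F    |       T       |                   T                  
The formula is true on 5 of the 8 rows.

5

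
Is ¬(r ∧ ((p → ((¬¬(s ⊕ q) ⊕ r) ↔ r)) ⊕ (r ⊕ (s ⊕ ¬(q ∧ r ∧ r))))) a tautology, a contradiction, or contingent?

contingent

p | q | r | s || (s ⊕ q) | ¬(s ⊕ q) | ¬¬(s ⊕ q) | (¬¬(s ⊕ q) ⊕ r) | ((¬¬(s ⊕ q) ⊕ r) ↔ r) | (p → ((¬¬(s ⊕ q) ⊕ r) ↔ r)) | (q ∧ r ∧ r) | ¬(q ∧ r ∧ r) | (s ⊕ ¬(q ∧ r ∧ r)) | (r ⊕ (s ⊕ ¬(q ∧ r ∧ r))) | φ
F | F | F | F ||    F    |    T     |     F     |        F        |           T           |              T              |      F      |      T       |         T          |            T             | T
F | F | F | T ||    T    |    F     |     T     |        T        |           F           |              T              |      F      |      T       |         F          |            F             | T
F | F | T | F ||    F    |    T     |     F     |        T        |           T           |              T              |      F      |      T       |         T          |            F             | F
F | F | T | T ||    T    |    F     |     T     |        F        |           F           |              T              |      F      |      T       |         F          |            T             | T
F | T | F | F ||    T    |    F     |     T     |        T        |           F           |              T              |      F      |      T       |         T          |            T             | T
F | T | F | T ||    F    |    T     |     F     |        F        |           T           |              T              |      F      |      T       |         F          |            F             | T
F | T | T | F ||    T    |    F     |     T     |        F        |           F           |              T              |      T      |      F       |         F          |            T             | T
F | T | T | T ||    F    |    T     |     F     |        T        |           T           |              T              |      T      |      F       |         T          |            F             | F
T | F | F | F ||    F    |    T     |     F     |        F        |           T           |              T              |      F      |      T       |         T          |            T             | T
T | F | F | T ||    T    |    F     |     T     |        T        |           F           |              F              |      F      |      T       |         F          |            F             | T
T | F | T | F ||    F    |    T     |     F     |        T        |           T           |              T              |      F      |      T       |         T          |            F             | F
T | F | T | T ||    T    |    F     |     T     |        F        |           F           |              F              |      F      |      T       |         F          |            T             | F
T | T | F | F ||    T    |    F     |     T     |        T        |           F           |              F              |      F      |      T       |         T          |            T             | T
T | T | F | T ||    F    |    T     |     F     |        F        |           T           |              T              |      F      |      T       |         F          |            F             | T
T | T | T | F ||    T    |    F     |     T     |        F        |           F           |              F              |      T      |      F       |         F          |            T             | F
T | T | T | T ||    F    |    T     |     F     |        T        |           T           |              T              |      T      |      F       |         T          |            F             | F
10 of 16 rows are T, so the formula is contingent.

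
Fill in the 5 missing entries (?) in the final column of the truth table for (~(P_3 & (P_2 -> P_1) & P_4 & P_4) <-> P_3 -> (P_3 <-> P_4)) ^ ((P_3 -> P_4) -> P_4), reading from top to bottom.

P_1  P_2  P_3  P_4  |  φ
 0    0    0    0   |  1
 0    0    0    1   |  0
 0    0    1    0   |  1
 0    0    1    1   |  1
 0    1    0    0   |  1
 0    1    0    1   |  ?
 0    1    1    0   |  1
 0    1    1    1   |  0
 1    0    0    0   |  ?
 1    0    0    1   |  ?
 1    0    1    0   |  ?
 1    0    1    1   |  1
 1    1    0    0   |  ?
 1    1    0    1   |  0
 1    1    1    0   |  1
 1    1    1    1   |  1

Row P_1=0, P_2=1, P_3=0, P_4=1: (~(P_3 & (P_2 -> P_1) & P_4 & P_4) <-> P_3 -> (P_3 <-> P_4)) = 1, ((P_3 -> P_4) -> P_4) = 1, so the formula = 0.
Row P_1=1, P_2=0, P_3=0, P_4=0: (~(P_3 & (P_2 -> P_1) & P_4 & P_4) <-> P_3 -> (P_3 <-> P_4)) = 1, ((P_3 -> P_4) -> P_4) = 0, so the formula = 1.
Row P_1=1, P_2=0, P_3=0, P_4=1: (~(P_3 & (P_2 -> P_1) & P_4 & P_4) <-> P_3 -> (P_3 <-> P_4)) = 1, ((P_3 -> P_4) -> P_4) = 1, so the formula = 0.
Row P_1=1, P_2=0, P_3=1, P_4=0: (~(P_3 & (P_2 -> P_1) & P_4 & P_4) <-> P_3 -> (P_3 <-> P_4)) = 0, ((P_3 -> P_4) -> P_4) = 1, so the formula = 1.
Row P_1=1, P_2=1, P_3=0, P_4=0: (~(P_3 & (P_2 -> P_1) & P_4 & P_4) <-> P_3 -> (P_3 <-> P_4)) = 1, ((P_3 -> P_4) -> P_4) = 0, so the formula = 1.

0, 1, 0, 1, 1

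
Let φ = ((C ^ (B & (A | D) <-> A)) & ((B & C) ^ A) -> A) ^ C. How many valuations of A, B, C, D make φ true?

9

  A      B      C      D       (A | D)  (B & (A | D))  ((B & (A | D)) <-> A)  (C ^ ((B & (A | D)) <-> A))  (B & C)  ((B & C) ^ A)    φ  
False  False  False  False      False       False               True                      True              False       False       True
False  False  False   True       True       False               True                      True              False       False       True
False  False   True  False      False       False               True                     False              False       False      False
False  False   True   True       True       False               True                     False              False       False      False
False   True  False  False      False       False               True                      True              False       False       True
False   True  False   True       True        True              False                     False              False       False       True
False   True   True  False      False       False               True                     False               True        True      False
False   True   True   True       True        True              False                      True               True        True       True
 True  False  False  False       True       False              False                     False              False        True       True
 True  False  False   True       True       False              False                     False              False        True       True
 True  False   True  False       True       False              False                      True              False        True      False
 True  False   True   True       True       False              False                      True              False        True      False
 True   True  False  False       True        True               True                      True              False        True       True
 True   True  False   True       True        True               True                      True              False        True       True
 True   True   True  False       True        True               True                     False               True       False      False
 True   True   True   True       True        True               True                     False               True       False      False
The formula is true on 9 of the 16 rows.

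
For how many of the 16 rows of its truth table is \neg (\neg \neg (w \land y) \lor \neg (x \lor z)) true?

9

x  y  z  w  |  (w \land y)  \neg (w \land y)  \neg \neg (w \land y)  (x \lor z)  \neg (x \lor z)  φ
1  1  1  1  |       1              0                    1                1              0         0
1  1  1  0  |       0              1                    0                1              0         1
1  1  0  1  |       1              0                    1                1              0         0
1  1  0  0  |       0              1                    0                1              0         1
1  0  1  1  |       0              1                    0                1              0         1
1  0  1  0  |       0              1                    0                1              0         1
1  0  0  1  |       0              1                    0                1              0         1
1  0  0  0  |       0              1                    0                1              0         1
0  1  1  1  |       1              0                    1                1              0         0
0  1  1  0  |       0              1                    0                1              0         1
0  1  0  1  |       1              0                    1                0              1         0
0  1  0  0  |       0              1                    0                0              1         0
0  0  1  1  |       0              1                    0                1              0         1
0  0  1  0  |       0              1                    0                1              0         1
0  0  0  1  |       0              1                    0                0              1         0
0  0  0  0  |       0              1                    0                0              1         0
The formula is true on 9 of the 16 rows.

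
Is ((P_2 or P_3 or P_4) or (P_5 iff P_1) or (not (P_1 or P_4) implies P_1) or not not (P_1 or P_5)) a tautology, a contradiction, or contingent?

tautology

P_1  P_2  P_3  P_4  P_5  |  φ
 0    0    0    0    0   |  1
 0    0    0    0    1   |  1
 0    0    0    1    0   |  1
 0    0    0    1    1   |  1
 0    0    1    0    0   |  1
 0    0    1    0    1   |  1
 0    0    1    1    0   |  1
 0    0    1    1    1   |  1
 0    1    0    0    0   |  1
 0    1    0    0    1   |  1
 0    1    0    1    0   |  1
 0    1    0    1    1   |  1
 0    1    1    0    0   |  1
 0    1    1    0    1   |  1
 0    1    1    1    0   |  1
 0    1    1    1    1   |  1
 1    0    0    0    0   |  1
 1    0    0    0    1   |  1
 1    0    0    1    0   |  1
 1    0    0    1    1   |  1
 1    0    1    0    0   |  1
 1    0    1    0    1   |  1
 1    0    1    1    0   |  1
 1    0    1    1    1   |  1
 1    1    0    0    0   |  1
 1    1    0    0    1   |  1
 1    1    0    1    0   |  1
 1    1    0    1    1   |  1
 1    1    1    0    0   |  1
 1    1    1    0    1   |  1
 1    1    1    1    0   |  1
 1    1    1    1    1   |  1
Every row is 1, so the formula is a tautology.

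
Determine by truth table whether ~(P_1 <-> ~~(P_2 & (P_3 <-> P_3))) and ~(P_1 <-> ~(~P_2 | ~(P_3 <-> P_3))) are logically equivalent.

 P_1    P_2    P_3   |    φ      ψ  
False  False  False  |  False  False
False  False   True  |  False  False
False   True  False  |   True   True
False   True   True  |   True   True
 True  False  False  |   True   True
 True  False   True  |   True   True
 True   True  False  |  False  False
 True   True   True  |  False  False
The columns for φ and ψ agree on every row, so they are logically equivalent.

equivalent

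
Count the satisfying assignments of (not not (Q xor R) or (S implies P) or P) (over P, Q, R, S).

14

P  Q  R  S  |  φ
F  F  F  F  |  T
F  F  F  T  |  F
F  F  T  F  |  T
F  F  T  T  |  T
F  T  F  F  |  T
F  T  F  T  |  T
F  T  T  F  |  T
F  T  T  T  |  F
T  F  F  F  |  T
T  F  F  T  |  T
T  F  T  F  |  T
T  F  T  T  |  T
T  T  F  F  |  T
T  T  F  T  |  T
T  T  T  F  |  T
T  T  T  T  |  T
The formula is true on 14 of the 16 rows.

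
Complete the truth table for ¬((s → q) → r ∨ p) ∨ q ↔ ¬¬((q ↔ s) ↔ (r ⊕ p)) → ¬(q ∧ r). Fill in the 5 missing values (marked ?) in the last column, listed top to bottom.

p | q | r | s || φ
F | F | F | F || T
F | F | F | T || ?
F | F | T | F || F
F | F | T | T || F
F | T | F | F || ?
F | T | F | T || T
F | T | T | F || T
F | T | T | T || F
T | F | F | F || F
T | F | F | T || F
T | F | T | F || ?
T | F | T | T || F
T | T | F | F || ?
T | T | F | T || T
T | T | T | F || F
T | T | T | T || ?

F, T, F, T, T

Row p=F, q=F, r=F, s=T: (¬((s → q) → r ∨ p) ∨ q) = F, (¬¬((q ↔ s) ↔ (r ⊕ p)) → ¬(q ∧ r)) = T, so the formula = F.
Row p=F, q=T, r=F, s=F: (¬((s → q) → r ∨ p) ∨ q) = T, (¬¬((q ↔ s) ↔ (r ⊕ p)) → ¬(q ∧ r)) = T, so the formula = T.
Row p=T, q=F, r=T, s=F: (¬((s → q) → r ∨ p) ∨ q) = F, (¬¬((q ↔ s) ↔ (r ⊕ p)) → ¬(q ∧ r)) = T, so the formula = F.
Row p=T, q=T, r=F, s=F: (¬((s → q) → r ∨ p) ∨ q) = T, (¬¬((q ↔ s) ↔ (r ⊕ p)) → ¬(q ∧ r)) = T, so the formula = T.
Row p=T, q=T, r=T, s=T: (¬((s → q) → r ∨ p) ∨ q) = T, (¬¬((q ↔ s) ↔ (r ⊕ p)) → ¬(q ∧ r)) = T, so the formula = T.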